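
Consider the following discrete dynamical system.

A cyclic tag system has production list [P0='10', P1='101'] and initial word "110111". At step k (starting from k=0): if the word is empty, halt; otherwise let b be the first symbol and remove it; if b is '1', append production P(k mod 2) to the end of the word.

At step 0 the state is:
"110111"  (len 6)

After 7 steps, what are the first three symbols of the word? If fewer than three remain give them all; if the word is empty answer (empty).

gen 0: "110111"  (len 6)
gen 1: "1011110"  (len 7)
gen 2: "011110101"  (len 9)
gen 3: "11110101"  (len 8)
gen 4: "1110101101"  (len 10)
gen 5: "11010110110"  (len 11)
gen 6: "1010110110101"  (len 13)
gen 7: "01011011010110"  (len 14)

010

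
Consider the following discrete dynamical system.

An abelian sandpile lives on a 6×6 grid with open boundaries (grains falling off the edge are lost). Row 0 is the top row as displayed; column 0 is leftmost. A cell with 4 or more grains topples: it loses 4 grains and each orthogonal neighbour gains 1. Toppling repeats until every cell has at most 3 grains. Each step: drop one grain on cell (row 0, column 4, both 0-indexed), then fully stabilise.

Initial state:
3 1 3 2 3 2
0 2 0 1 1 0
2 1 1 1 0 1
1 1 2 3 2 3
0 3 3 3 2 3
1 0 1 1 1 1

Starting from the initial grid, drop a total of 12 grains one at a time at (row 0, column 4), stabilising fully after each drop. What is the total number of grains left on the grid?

k=0  3 1 3 2 3 2
0 2 0 1 1 0
2 1 1 1 0 1
1 1 2 3 2 3
0 3 3 3 2 3
1 0 1 1 1 1
k=1  3 1 3 3 0 3
0 2 0 1 2 0
2 1 1 1 0 1
1 1 2 3 2 3
0 3 3 3 2 3
1 0 1 1 1 1
k=2  3 1 3 3 1 3
0 2 0 1 2 0
2 1 1 1 0 1
1 1 2 3 2 3
0 3 3 3 2 3
1 0 1 1 1 1
k=3  3 1 3 3 2 3
0 2 0 1 2 0
2 1 1 1 0 1
1 1 2 3 2 3
0 3 3 3 2 3
1 0 1 1 1 1
k=4  3 1 3 3 3 3
0 2 0 1 2 0
2 1 1 1 0 1
1 1 2 3 2 3
0 3 3 3 2 3
1 0 1 1 1 1
k=5  3 2 0 1 2 0
0 2 1 2 3 1
2 1 1 1 0 1
1 1 2 3 2 3
0 3 3 3 2 3
1 0 1 1 1 1
k=6  3 2 0 1 3 0
0 2 1 2 3 1
2 1 1 1 0 1
1 1 2 3 2 3
0 3 3 3 2 3
1 0 1 1 1 1
k=7  3 2 0 2 1 1
0 2 1 3 0 2
2 1 1 1 1 1
1 1 2 3 2 3
0 3 3 3 2 3
1 0 1 1 1 1
k=8  3 2 0 2 2 1
0 2 1 3 0 2
2 1 1 1 1 1
1 1 2 3 2 3
0 3 3 3 2 3
1 0 1 1 1 1
k=9  3 2 0 2 3 1
0 2 1 3 0 2
2 1 1 1 1 1
1 1 2 3 2 3
0 3 3 3 2 3
1 0 1 1 1 1
k=10  3 2 0 3 0 2
0 2 1 3 1 2
2 1 1 1 1 1
1 1 2 3 2 3
0 3 3 3 2 3
1 0 1 1 1 1
k=11  3 2 0 3 1 2
0 2 1 3 1 2
2 1 1 1 1 1
1 1 2 3 2 3
0 3 3 3 2 3
1 0 1 1 1 1
k=12  3 2 0 3 2 2
0 2 1 3 1 2
2 1 1 1 1 1
1 1 2 3 2 3
0 3 3 3 2 3
1 0 1 1 1 1

59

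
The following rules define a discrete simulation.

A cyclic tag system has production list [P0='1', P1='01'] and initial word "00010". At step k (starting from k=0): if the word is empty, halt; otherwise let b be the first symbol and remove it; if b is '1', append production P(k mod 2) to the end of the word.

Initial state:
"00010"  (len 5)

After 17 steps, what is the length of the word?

1

k=0  "00010"  (len 5)
k=1  "0010"  (len 4)
k=2  "010"  (len 3)
k=3  "10"  (len 2)
k=4  "001"  (len 3)
k=5  "01"  (len 2)
k=6  "1"  (len 1)
k=7  "1"  (len 1)
k=8  "01"  (len 2)
k=9  "1"  (len 1)
k=10  "01"  (len 2)
k=11  "1"  (len 1)
k=12  "01"  (len 2)
k=13  "1"  (len 1)
k=14  "01"  (len 2)
k=15  "1"  (len 1)
k=16  "01"  (len 2)
k=17  "1"  (len 1)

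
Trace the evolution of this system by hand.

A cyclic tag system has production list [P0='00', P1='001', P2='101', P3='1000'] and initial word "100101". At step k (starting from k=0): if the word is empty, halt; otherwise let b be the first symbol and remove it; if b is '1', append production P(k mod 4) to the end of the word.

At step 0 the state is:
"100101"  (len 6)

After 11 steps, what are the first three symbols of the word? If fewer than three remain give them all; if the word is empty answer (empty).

gen 0: "100101"  (len 6)
gen 1: "0010100"  (len 7)
gen 2: "010100"  (len 6)
gen 3: "10100"  (len 5)
gen 4: "01001000"  (len 8)
gen 5: "1001000"  (len 7)
gen 6: "001000001"  (len 9)
gen 7: "01000001"  (len 8)
gen 8: "1000001"  (len 7)
gen 9: "00000100"  (len 8)
gen 10: "0000100"  (len 7)
gen 11: "000100"  (len 6)

000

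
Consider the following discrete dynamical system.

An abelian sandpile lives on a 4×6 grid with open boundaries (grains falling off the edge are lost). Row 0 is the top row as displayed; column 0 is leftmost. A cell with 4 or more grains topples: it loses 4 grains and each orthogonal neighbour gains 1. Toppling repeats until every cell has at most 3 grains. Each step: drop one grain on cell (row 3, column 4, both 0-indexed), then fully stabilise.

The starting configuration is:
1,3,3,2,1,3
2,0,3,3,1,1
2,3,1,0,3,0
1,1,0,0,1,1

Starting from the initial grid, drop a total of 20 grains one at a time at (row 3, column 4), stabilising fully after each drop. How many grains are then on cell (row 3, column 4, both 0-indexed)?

k=0  1,3,3,2,1,3
2,0,3,3,1,1
2,3,1,0,3,0
1,1,0,0,1,1
k=1  1,3,3,2,1,3
2,0,3,3,1,1
2,3,1,0,3,0
1,1,0,0,2,1
k=2  1,3,3,2,1,3
2,0,3,3,1,1
2,3,1,0,3,0
1,1,0,0,3,1
k=3  1,3,3,2,1,3
2,0,3,3,2,1
2,3,1,1,0,1
1,1,0,1,1,2
k=4  1,3,3,2,1,3
2,0,3,3,2,1
2,3,1,1,0,1
1,1,0,1,2,2
k=5  1,3,3,2,1,3
2,0,3,3,2,1
2,3,1,1,0,1
1,1,0,1,3,2
k=6  1,3,3,2,1,3
2,0,3,3,2,1
2,3,1,1,1,1
1,1,0,2,0,3
k=7  1,3,3,2,1,3
2,0,3,3,2,1
2,3,1,1,1,1
1,1,0,2,1,3
k=8  1,3,3,2,1,3
2,0,3,3,2,1
2,3,1,1,1,1
1,1,0,2,2,3
k=9  1,3,3,2,1,3
2,0,3,3,2,1
2,3,1,1,1,1
1,1,0,2,3,3
k=10  1,3,3,2,1,3
2,0,3,3,2,1
2,3,1,1,2,2
1,1,0,3,1,0
k=11  1,3,3,2,1,3
2,0,3,3,2,1
2,3,1,1,2,2
1,1,0,3,2,0
k=12  1,3,3,2,1,3
2,0,3,3,2,1
2,3,1,1,2,2
1,1,0,3,3,0
k=13  1,3,3,2,1,3
2,0,3,3,2,1
2,3,1,2,3,2
1,1,1,0,1,1
k=14  1,3,3,2,1,3
2,0,3,3,2,1
2,3,1,2,3,2
1,1,1,0,2,1
k=15  1,3,3,2,1,3
2,0,3,3,2,1
2,3,1,2,3,2
1,1,1,0,3,1
k=16  1,3,3,2,1,3
2,0,3,3,3,1
2,3,1,3,0,3
1,1,1,1,1,2
k=17  1,3,3,2,1,3
2,0,3,3,3,1
2,3,1,3,0,3
1,1,1,1,2,2
k=18  1,3,3,2,1,3
2,0,3,3,3,1
2,3,1,3,0,3
1,1,1,1,3,2
k=19  1,3,3,2,1,3
2,0,3,3,3,1
2,3,1,3,1,3
1,1,1,2,0,3
k=20  1,3,3,2,1,3
2,0,3,3,3,1
2,3,1,3,1,3
1,1,1,2,1,3

1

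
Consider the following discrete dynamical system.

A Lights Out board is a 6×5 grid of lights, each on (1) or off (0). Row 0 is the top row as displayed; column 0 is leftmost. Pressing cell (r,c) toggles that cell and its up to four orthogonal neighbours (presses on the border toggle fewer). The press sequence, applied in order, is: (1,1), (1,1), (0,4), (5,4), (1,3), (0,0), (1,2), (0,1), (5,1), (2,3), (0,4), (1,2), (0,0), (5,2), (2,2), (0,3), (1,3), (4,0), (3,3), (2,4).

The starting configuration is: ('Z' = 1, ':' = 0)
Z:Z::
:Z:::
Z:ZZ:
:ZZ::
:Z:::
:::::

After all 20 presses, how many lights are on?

19

0) Z:Z::
:Z:::
Z:ZZ:
:ZZ::
:Z:::
:::::
1) ZZZ::
Z:Z::
ZZZZ:
:ZZ::
:Z:::
:::::
2) Z:Z::
:Z:::
Z:ZZ:
:ZZ::
:Z:::
:::::
3) Z:ZZZ
:Z::Z
Z:ZZ:
:ZZ::
:Z:::
:::::
4) Z:ZZZ
:Z::Z
Z:ZZ:
:ZZ::
:Z::Z
:::ZZ
5) Z:Z:Z
:ZZZ:
Z:Z::
:ZZ::
:Z::Z
:::ZZ
6) :ZZ:Z
ZZZZ:
Z:Z::
:ZZ::
:Z::Z
:::ZZ
7) :Z::Z
Z::::
Z::::
:ZZ::
:Z::Z
:::ZZ
8) Z:Z:Z
ZZ:::
Z::::
:ZZ::
:Z::Z
:::ZZ
9) Z:Z:Z
ZZ:::
Z::::
:ZZ::
::::Z
ZZZZZ
10) Z:Z:Z
ZZ:Z:
Z:ZZZ
:ZZZ:
::::Z
ZZZZZ
11) Z:ZZ:
ZZ:ZZ
Z:ZZZ
:ZZZ:
::::Z
ZZZZZ
12) Z::Z:
Z:Z:Z
Z::ZZ
:ZZZ:
::::Z
ZZZZZ
13) :Z:Z:
::Z:Z
Z::ZZ
:ZZZ:
::::Z
ZZZZZ
14) :Z:Z:
::Z:Z
Z::ZZ
:ZZZ:
::Z:Z
Z:::Z
15) :Z:Z:
::::Z
ZZZ:Z
:Z:Z:
::Z:Z
Z:::Z
16) :ZZ:Z
:::ZZ
ZZZ:Z
:Z:Z:
::Z:Z
Z:::Z
17) :ZZZZ
::Z::
ZZZZZ
:Z:Z:
::Z:Z
Z:::Z
18) :ZZZZ
::Z::
ZZZZZ
ZZ:Z:
ZZZ:Z
::::Z
19) :ZZZZ
::Z::
ZZZ:Z
ZZZ:Z
ZZZZZ
::::Z
20) :ZZZZ
::Z:Z
ZZZZ:
ZZZ::
ZZZZZ
::::Z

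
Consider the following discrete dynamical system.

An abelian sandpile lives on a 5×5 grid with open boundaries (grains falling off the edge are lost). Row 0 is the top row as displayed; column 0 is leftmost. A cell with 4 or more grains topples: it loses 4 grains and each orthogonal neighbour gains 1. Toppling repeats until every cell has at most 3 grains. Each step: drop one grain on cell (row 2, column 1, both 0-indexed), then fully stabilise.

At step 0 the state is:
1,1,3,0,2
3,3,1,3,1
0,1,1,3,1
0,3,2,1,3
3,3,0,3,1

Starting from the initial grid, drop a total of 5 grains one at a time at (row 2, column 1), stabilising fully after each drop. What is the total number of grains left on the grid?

k=0  1,1,3,0,2
3,3,1,3,1
0,1,1,3,1
0,3,2,1,3
3,3,0,3,1
k=1  1,1,3,0,2
3,3,1,3,1
0,2,1,3,1
0,3,2,1,3
3,3,0,3,1
k=2  1,1,3,0,2
3,3,1,3,1
0,3,1,3,1
0,3,2,1,3
3,3,0,3,1
k=3  2,2,3,0,2
0,1,2,3,1
2,2,2,3,1
2,1,3,1,3
0,1,1,3,1
k=4  2,2,3,0,2
0,1,2,3,1
2,3,2,3,1
2,1,3,1,3
0,1,1,3,1
k=5  2,2,3,0,2
0,2,2,3,1
3,0,3,3,1
2,2,3,1,3
0,1,1,3,1

44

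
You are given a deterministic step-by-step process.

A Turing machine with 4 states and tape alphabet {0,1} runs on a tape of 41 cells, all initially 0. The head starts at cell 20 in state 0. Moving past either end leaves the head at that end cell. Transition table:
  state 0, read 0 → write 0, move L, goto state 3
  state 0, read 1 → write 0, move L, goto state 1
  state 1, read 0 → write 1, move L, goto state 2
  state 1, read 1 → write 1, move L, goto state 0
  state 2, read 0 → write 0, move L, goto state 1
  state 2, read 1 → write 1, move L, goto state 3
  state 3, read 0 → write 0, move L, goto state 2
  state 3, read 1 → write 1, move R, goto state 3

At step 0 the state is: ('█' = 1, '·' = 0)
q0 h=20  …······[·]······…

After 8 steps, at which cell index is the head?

12

gen 0: q0 h=20  …······[·]······…
gen 1: q3 h=19  …······[·]······…
gen 2: q2 h=18  …······[·]······…
gen 3: q1 h=17  …······[·]······…
gen 4: q2 h=16  …······[·]█·····…
gen 5: q1 h=15  …······[·]·█····…
gen 6: q2 h=14  …······[·]█·█···…
gen 7: q1 h=13  …······[·]·█·█··…
gen 8: q2 h=12  …······[·]█·█·█·…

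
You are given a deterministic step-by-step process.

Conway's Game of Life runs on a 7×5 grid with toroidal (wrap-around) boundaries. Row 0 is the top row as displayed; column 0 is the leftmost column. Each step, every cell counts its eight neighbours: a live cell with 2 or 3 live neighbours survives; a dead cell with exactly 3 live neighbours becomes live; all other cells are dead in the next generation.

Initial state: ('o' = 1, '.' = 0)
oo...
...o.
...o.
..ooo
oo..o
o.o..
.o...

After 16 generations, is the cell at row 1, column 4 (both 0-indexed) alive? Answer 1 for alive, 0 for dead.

1

k=0  oo...
...o.
...o.
..ooo
oo..o
o.o..
.o...
k=1  ooo..
..o.o
.....
.oo..
.....
..o.o
..o..
k=2  o.o..
o.oo.
.ooo.
.....
.ooo.
...o.
o.o..
k=3  o.o..
o....
.o.oo
.....
..oo.
...oo
..ooo
k=4  o.o..
o.oo.
o...o
....o
..ooo
.....
ooo..
k=5  o....
o.oo.
oo...
.....
...oo
o...o
o.o..
k=6  o.oo.
o.o..
ooo.o
o...o
o..oo
oo...
o....
k=7  o.oo.
.....
..o..
..o..
...o.
.o...
o.o..
k=8  ..ooo
.ooo.
.....
..oo.
..o..
.oo..
o.ooo
k=9  .....
.o..o
.o...
..oo.
.....
o...o
o....
k=10  o....
o....
oo.o.
..o..
...oo
o...o
o...o
k=11  oo...
o....
ooo.o
ooo..
o..oo
.....
.o...
k=12  oo...
..o..
..ooo
.....
o.ooo
o...o
oo...
k=13  o.o..
o.o.o
..oo.
oo...
oo.o.
..o..
.....
k=14  o..oo
o.o.o
..oo.
o..o.
o...o
.oo..
.o...
k=15  ..oo.
o.o..
o.o..
oooo.
o.ooo
.oo..
.o.oo
k=16  o....
..o.o
o....
.....
.....
.....
oo..o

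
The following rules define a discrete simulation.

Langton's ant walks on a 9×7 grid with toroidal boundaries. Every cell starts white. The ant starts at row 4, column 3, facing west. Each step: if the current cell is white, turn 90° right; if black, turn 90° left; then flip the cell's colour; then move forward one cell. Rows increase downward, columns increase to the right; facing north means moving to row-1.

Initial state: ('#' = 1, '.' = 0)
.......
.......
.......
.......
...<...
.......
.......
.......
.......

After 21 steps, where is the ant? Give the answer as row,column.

7,5

gen 0: .......
.......
.......
.......
...<...
.......
.......
.......
.......
gen 1: .......
.......
.......
...^...
...#...
.......
.......
.......
.......
gen 2: .......
.......
.......
...#>..
...#...
.......
.......
.......
.......
gen 3: .......
.......
.......
...##..
...#v..
.......
.......
.......
.......
gen 4: .......
.......
.......
...##..
...<#..
.......
.......
.......
.......
gen 5: .......
.......
.......
...##..
....#..
...v...
.......
.......
.......
gen 6: .......
.......
.......
...##..
....#..
..<#...
.......
.......
.......
gen 7: .......
.......
.......
...##..
..^.#..
..##...
.......
.......
.......
gen 8: .......
.......
.......
...##..
..#>#..
..##...
.......
.......
.......
gen 9: .......
.......
.......
...##..
..###..
..#v...
.......
.......
.......
gen 10: .......
.......
.......
...##..
..###..
..#.>..
.......
.......
.......
gen 11: .......
.......
.......
...##..
..###..
..#.#..
....v..
.......
.......
gen 12: .......
.......
.......
...##..
..###..
..#.#..
...<#..
.......
.......
gen 13: .......
.......
.......
...##..
..###..
..#^#..
...##..
.......
.......
gen 14: .......
.......
.......
...##..
..###..
..##>..
...##..
.......
.......
gen 15: .......
.......
.......
...##..
..##^..
..##...
...##..
.......
.......
gen 16: .......
.......
.......
...##..
..#<...
..##...
...##..
.......
.......
gen 17: .......
.......
.......
...##..
..#....
..#v...
...##..
.......
.......
gen 18: .......
.......
.......
...##..
..#....
..#.>..
...##..
.......
.......
gen 19: .......
.......
.......
...##..
..#....
..#.#..
...#v..
.......
.......
gen 20: .......
.......
.......
...##..
..#....
..#.#..
...#.>.
.......
.......
gen 21: .......
.......
.......
...##..
..#....
..#.#..
...#.#.
.....v.
.......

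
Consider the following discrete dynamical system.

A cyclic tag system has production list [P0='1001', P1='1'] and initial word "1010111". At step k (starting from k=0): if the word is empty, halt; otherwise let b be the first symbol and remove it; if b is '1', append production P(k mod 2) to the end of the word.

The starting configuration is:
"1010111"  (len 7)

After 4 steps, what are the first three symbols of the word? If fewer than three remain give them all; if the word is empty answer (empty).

[0] "1010111"  (len 7)
[1] "0101111001"  (len 10)
[2] "101111001"  (len 9)
[3] "011110011001"  (len 12)
[4] "11110011001"  (len 11)

111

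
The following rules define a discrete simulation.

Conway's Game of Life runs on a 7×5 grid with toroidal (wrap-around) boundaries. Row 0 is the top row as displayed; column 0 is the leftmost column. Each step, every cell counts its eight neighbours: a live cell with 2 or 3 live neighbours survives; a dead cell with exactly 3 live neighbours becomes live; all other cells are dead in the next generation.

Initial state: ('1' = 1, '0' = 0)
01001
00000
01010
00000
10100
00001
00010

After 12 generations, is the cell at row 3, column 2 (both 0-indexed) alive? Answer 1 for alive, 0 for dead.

0

gen 0: 01001
00000
01010
00000
10100
00001
00010
gen 1: 00000
10100
00000
01100
00000
00011
10011
gen 2: 11010
00000
00100
00000
00110
10010
10010
gen 3: 11100
01100
00000
00110
00111
01010
10010
gen 4: 10011
10100
01010
00101
01001
11000
10010
gen 5: 10110
10100
11011
01101
01111
01100
00110
gen 6: 00000
00000
00000
00000
00001
10001
00001
gen 7: 00000
00000
00000
00000
10001
10011
10001
gen 8: 00000
00000
00000
00000
10010
01010
10010
gen 9: 00000
00000
00000
00000
00101
11010
00101
gen 10: 00000
00000
00000
00000
11111
11000
11111
gen 11: 11111
00000
00000
11111
00111
00000
00111
gen 12: 11000
11111
11111
11000
00000
00000
00000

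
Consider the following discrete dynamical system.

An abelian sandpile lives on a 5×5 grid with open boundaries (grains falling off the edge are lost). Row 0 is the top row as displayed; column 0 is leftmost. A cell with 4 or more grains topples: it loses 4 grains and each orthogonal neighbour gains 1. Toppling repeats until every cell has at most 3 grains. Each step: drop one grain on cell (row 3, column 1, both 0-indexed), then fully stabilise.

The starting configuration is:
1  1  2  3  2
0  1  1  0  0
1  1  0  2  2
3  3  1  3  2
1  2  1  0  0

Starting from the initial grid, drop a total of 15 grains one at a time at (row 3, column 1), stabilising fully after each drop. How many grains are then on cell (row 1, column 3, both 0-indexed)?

t=0: 1  1  2  3  2
0  1  1  0  0
1  1  0  2  2
3  3  1  3  2
1  2  1  0  0
t=1: 1  1  2  3  2
0  1  1  0  0
2  2  0  2  2
0  1  2  3  2
2  3  1  0  0
t=2: 1  1  2  3  2
0  1  1  0  0
2  2  0  2  2
0  2  2  3  2
2  3  1  0  0
t=3: 1  1  2  3  2
0  1  1  0  0
2  2  0  2  2
0  3  2  3  2
2  3  1  0  0
t=4: 1  1  2  3  2
0  1  1  0  0
2  3  0  2  2
1  1  3  3  2
3  0  2  0  0
t=5: 1  1  2  3  2
0  1  1  0  0
2  3  0  2  2
1  2  3  3  2
3  0  2  0  0
t=6: 1  1  2  3  2
0  1  1  0  0
2  3  0  2  2
1  3  3  3  2
3  0  2  0  0
t=7: 1  1  2  3  2
0  2  1  0  0
3  0  2  3  2
2  2  1  0  3
3  1  3  1  0
t=8: 1  1  2  3  2
0  2  1  0  0
3  0  2  3  2
2  3  1  0  3
3  1  3  1  0
t=9: 1  1  2  3  2
0  2  1  0  0
3  1  2  3  2
3  0  2  0  3
3  2  3  1  0
t=10: 1  1  2  3  2
0  2  1  0  0
3  1  2  3  2
3  1  2  0  3
3  2  3  1  0
t=11: 1  1  2  3  2
0  2  1  0  0
3  1  2  3  2
3  2  2  0  3
3  2  3  1  0
t=12: 1  1  2  3  2
0  2  1  0  0
3  1  2  3  2
3  3  2  0  3
3  2  3  1  0
t=13: 1  1  2  3  2
1  2  1  0  0
0  3  3  3  2
2  3  0  1  3
1  1  1  2  0
t=14: 1  1  2  3  2
1  3  2  1  0
1  1  1  0  3
3  1  2  2  3
1  2  1  2  0
t=15: 1  1  2  3  2
1  3  2  1  0
1  1  1  0  3
3  2  2  2  3
1  2  1  2  0

1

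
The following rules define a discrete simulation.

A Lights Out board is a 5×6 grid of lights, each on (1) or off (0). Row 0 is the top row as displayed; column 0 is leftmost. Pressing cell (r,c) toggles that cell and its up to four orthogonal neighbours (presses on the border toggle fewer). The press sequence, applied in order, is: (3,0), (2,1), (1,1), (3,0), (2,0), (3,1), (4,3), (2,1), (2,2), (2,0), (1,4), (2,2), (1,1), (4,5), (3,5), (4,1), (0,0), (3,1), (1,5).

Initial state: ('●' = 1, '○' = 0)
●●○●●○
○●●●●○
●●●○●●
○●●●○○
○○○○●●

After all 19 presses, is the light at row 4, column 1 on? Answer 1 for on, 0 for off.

1

0) ●●○●●○
○●●●●○
●●●○●●
○●●●○○
○○○○●●
1) ●●○●●○
○●●●●○
○●●○●●
●○●●○○
●○○○●●
2) ●●○●●○
○○●●●○
●○○○●●
●●●●○○
●○○○●●
3) ●○○●●○
●●○●●○
●●○○●●
●●●●○○
●○○○●●
4) ●○○●●○
●●○●●○
○●○○●●
○○●●○○
○○○○●●
5) ●○○●●○
○●○●●○
●○○○●●
●○●●○○
○○○○●●
6) ●○○●●○
○●○●●○
●●○○●●
○●○●○○
○●○○●●
7) ●○○●●○
○●○●●○
●●○○●●
○●○○○○
○●●●○●
8) ●○○●●○
○○○●●○
○○●○●●
○○○○○○
○●●●○●
9) ●○○●●○
○○●●●○
○●○●●●
○○●○○○
○●●●○●
10) ●○○●●○
●○●●●○
●○○●●●
●○●○○○
○●●●○●
11) ●○○●○○
●○●○○●
●○○●○●
●○●○○○
○●●●○●
12) ●○○●○○
●○○○○●
●●●○○●
●○○○○○
○●●●○●
13) ●●○●○○
○●●○○●
●○●○○●
●○○○○○
○●●●○●
14) ●●○●○○
○●●○○●
●○●○○●
●○○○○●
○●●●●○
15) ●●○●○○
○●●○○●
●○●○○○
●○○○●○
○●●●●●
16) ●●○●○○
○●●○○●
●○●○○○
●●○○●○
●○○●●●
17) ○○○●○○
●●●○○●
●○●○○○
●●○○●○
●○○●●●
18) ○○○●○○
●●●○○●
●●●○○○
○○●○●○
●●○●●●
19) ○○○●○●
●●●○●○
●●●○○●
○○●○●○
●●○●●●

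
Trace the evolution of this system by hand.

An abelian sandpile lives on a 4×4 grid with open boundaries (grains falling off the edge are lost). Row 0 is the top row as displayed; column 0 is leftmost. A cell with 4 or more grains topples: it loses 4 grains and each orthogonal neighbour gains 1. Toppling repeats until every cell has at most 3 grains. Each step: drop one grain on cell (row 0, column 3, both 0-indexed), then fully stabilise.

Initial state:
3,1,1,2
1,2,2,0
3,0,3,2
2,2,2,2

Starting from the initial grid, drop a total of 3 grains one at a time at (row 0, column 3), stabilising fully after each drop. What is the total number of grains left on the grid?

[0] 3,1,1,2
1,2,2,0
3,0,3,2
2,2,2,2
[1] 3,1,1,3
1,2,2,0
3,0,3,2
2,2,2,2
[2] 3,1,2,0
1,2,2,1
3,0,3,2
2,2,2,2
[3] 3,1,2,1
1,2,2,1
3,0,3,2
2,2,2,2

29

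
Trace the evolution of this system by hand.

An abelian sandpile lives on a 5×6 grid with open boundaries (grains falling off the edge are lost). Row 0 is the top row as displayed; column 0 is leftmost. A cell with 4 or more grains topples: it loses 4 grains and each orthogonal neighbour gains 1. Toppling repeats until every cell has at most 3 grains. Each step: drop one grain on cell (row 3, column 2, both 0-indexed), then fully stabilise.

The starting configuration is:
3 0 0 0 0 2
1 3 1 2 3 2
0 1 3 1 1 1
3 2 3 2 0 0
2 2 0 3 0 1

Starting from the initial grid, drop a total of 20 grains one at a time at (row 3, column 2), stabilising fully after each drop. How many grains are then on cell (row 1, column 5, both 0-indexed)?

3

0) 3 0 0 0 0 2
1 3 1 2 3 2
0 1 3 1 1 1
3 2 3 2 0 0
2 2 0 3 0 1
1) 3 0 0 0 0 2
1 3 2 2 3 2
0 2 0 2 1 1
3 3 1 3 0 0
2 2 1 3 0 1
2) 3 0 0 0 0 2
1 3 2 2 3 2
0 2 0 2 1 1
3 3 2 3 0 0
2 2 1 3 0 1
3) 3 0 0 0 0 2
1 3 2 2 3 2
0 2 0 2 1 1
3 3 3 3 0 0
2 2 1 3 0 1
4) 3 0 0 0 0 2
1 3 2 2 3 2
1 3 1 3 1 1
0 1 2 1 1 0
3 3 3 0 1 1
5) 3 0 0 0 0 2
1 3 2 2 3 2
1 3 1 3 1 1
0 1 3 1 1 0
3 3 3 0 1 1
6) 3 0 0 0 0 2
1 3 2 2 3 2
1 3 2 3 1 1
1 3 1 2 1 0
0 1 1 1 1 1
7) 3 0 0 0 0 2
1 3 2 2 3 2
1 3 2 3 1 1
1 3 2 2 1 0
0 1 1 1 1 1
8) 3 0 0 0 0 2
1 3 2 2 3 2
1 3 2 3 1 1
1 3 3 2 1 0
0 1 1 1 1 1
9) 3 1 1 1 1 2
2 1 1 1 0 3
2 2 2 2 3 1
2 1 3 0 2 0
0 2 2 2 1 1
10) 3 1 1 1 1 2
2 1 1 1 0 3
2 2 3 2 3 1
2 2 0 1 2 0
0 2 3 2 1 1
11) 3 1 1 1 1 2
2 1 1 1 0 3
2 2 3 2 3 1
2 2 1 1 2 0
0 2 3 2 1 1
12) 3 1 1 1 1 2
2 1 1 1 0 3
2 2 3 2 3 1
2 2 2 1 2 0
0 2 3 2 1 1
13) 3 1 1 1 1 2
2 1 1 1 0 3
2 2 3 2 3 1
2 2 3 1 2 0
0 2 3 2 1 1
14) 3 1 1 1 1 2
2 1 2 1 0 3
2 3 0 3 3 1
2 3 2 2 2 0
0 3 0 3 1 1
15) 3 1 1 1 1 2
2 1 2 1 0 3
2 3 0 3 3 1
2 3 3 2 2 0
0 3 0 3 1 1
16) 3 1 1 1 1 2
2 2 2 1 0 3
3 0 2 3 3 1
3 2 1 3 2 0
1 0 2 3 1 1
17) 3 1 1 1 1 2
2 2 2 1 0 3
3 0 2 3 3 1
3 2 2 3 2 0
1 0 2 3 1 1
18) 3 1 1 1 1 2
2 2 2 1 0 3
3 0 2 3 3 1
3 2 3 3 2 0
1 0 2 3 1 1
19) 3 1 1 1 1 2
2 2 3 2 1 3
3 1 0 2 1 2
3 3 3 3 0 1
1 1 0 1 3 1
20) 3 1 1 1 1 2
3 2 3 2 1 3
0 3 1 3 1 2
1 1 2 0 1 1
2 2 1 2 3 1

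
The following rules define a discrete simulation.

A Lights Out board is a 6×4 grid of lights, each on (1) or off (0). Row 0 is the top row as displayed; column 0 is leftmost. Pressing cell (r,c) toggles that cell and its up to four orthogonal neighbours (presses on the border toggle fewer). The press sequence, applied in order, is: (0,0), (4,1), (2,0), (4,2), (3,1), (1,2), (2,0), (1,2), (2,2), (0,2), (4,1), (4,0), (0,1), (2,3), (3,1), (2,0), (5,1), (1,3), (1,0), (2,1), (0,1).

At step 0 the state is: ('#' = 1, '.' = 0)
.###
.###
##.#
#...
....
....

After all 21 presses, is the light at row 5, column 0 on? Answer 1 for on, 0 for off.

0

k=0  .###
.###
##.#
#...
....
....
k=1  #.##
####
##.#
#...
....
....
k=2  #.##
####
##.#
##..
###.
.#..
k=3  #.##
.###
...#
.#..
###.
.#..
k=4  #.##
.###
...#
.##.
#..#
.##.
k=5  #.##
.###
.#.#
#...
##.#
.##.
k=6  #..#
....
.###
#...
##.#
.##.
k=7  #..#
#...
#.##
....
##.#
.##.
k=8  #.##
####
#..#
....
##.#
.##.
k=9  #.##
##.#
###.
..#.
##.#
.##.
k=10  ##..
####
###.
..#.
##.#
.##.
k=11  ##..
####
###.
.##.
..##
..#.
k=12  ##..
####
###.
###.
####
#.#.
k=13  ..#.
#.##
###.
###.
####
#.#.
k=14  ..#.
#.#.
##.#
####
####
#.#.
k=15  ..#.
#.#.
#..#
...#
#.##
#.#.
k=16  ..#.
..#.
.#.#
#..#
#.##
#.#.
k=17  ..#.
..#.
.#.#
#..#
####
.#..
k=18  ..##
...#
.#..
#..#
####
.#..
k=19  #.##
##.#
##..
#..#
####
.#..
k=20  #.##
#..#
..#.
##.#
####
.#..
k=21  .#.#
##.#
..#.
##.#
####
.#..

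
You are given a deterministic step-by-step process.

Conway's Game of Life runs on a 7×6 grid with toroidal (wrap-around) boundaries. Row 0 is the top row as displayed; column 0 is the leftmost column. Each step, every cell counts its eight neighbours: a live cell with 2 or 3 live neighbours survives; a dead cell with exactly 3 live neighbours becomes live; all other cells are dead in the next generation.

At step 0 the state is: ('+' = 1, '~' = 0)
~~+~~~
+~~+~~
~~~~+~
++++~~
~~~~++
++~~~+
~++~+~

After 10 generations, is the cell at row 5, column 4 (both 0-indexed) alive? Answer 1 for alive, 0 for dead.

1

step 0: ~~+~~~
+~~+~~
~~~~+~
++++~~
~~~~++
++~~~+
~++~+~
step 1: ~~+~~~
~~~+~~
+~~~++
++++~~
~~~++~
~+++~~
~~++~+
step 2: ~~+~+~
~~~+++
+~~~++
+++~~~
+~~~+~
~+~~~~
~~~~+~
step 3: ~~~~~~
+~~~~~
~~+~~~
~~~++~
+~+~~+
~~~~~+
~~~+~~
step 4: ~~~~~~
~~~~~~
~~~+~~
~+++++
+~~+~+
+~~~++
~~~~~~
step 5: ~~~~~~
~~~~~~
~~~+~~
~+~~~+
~~~~~~
+~~~+~
~~~~~+
step 6: ~~~~~~
~~~~~~
~~~~~~
~~~~~~
+~~~~+
~~~~~+
~~~~~+
step 7: ~~~~~~
~~~~~~
~~~~~~
~~~~~~
+~~~~+
~~~~++
~~~~~~
step 8: ~~~~~~
~~~~~~
~~~~~~
~~~~~~
+~~~++
+~~~++
~~~~~~
step 9: ~~~~~~
~~~~~~
~~~~~~
~~~~~+
+~~~+~
+~~~+~
~~~~~+
step 10: ~~~~~~
~~~~~~
~~~~~~
~~~~~+
+~~~+~
+~~~+~
~~~~~+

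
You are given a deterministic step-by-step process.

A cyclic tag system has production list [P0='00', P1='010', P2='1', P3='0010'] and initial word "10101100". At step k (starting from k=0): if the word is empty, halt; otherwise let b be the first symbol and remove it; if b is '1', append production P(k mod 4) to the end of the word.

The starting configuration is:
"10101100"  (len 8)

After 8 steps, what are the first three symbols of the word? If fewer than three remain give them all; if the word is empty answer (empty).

[0] "10101100"  (len 8)
[1] "010110000"  (len 9)
[2] "10110000"  (len 8)
[3] "01100001"  (len 8)
[4] "1100001"  (len 7)
[5] "10000100"  (len 8)
[6] "0000100010"  (len 10)
[7] "000100010"  (len 9)
[8] "00100010"  (len 8)

001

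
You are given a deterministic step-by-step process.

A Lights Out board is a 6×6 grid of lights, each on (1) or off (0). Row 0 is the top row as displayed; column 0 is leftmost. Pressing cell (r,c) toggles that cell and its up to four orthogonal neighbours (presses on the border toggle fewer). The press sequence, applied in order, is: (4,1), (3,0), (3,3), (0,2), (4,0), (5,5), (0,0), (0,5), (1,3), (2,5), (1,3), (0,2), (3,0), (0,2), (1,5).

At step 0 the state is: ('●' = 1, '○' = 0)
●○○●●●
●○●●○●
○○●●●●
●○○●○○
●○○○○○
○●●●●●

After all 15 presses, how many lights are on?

17

step 0: ●○○●●●
●○●●○●
○○●●●●
●○○●○○
●○○○○○
○●●●●●
step 1: ●○○●●●
●○●●○●
○○●●●●
●●○●○○
○●●○○○
○○●●●●
step 2: ●○○●●●
●○●●○●
●○●●●●
○○○●○○
●●●○○○
○○●●●●
step 3: ●○○●●●
●○●●○●
●○●○●●
○○●○●○
●●●●○○
○○●●●●
step 4: ●●●○●●
●○○●○●
●○●○●●
○○●○●○
●●●●○○
○○●●●●
step 5: ●●●○●●
●○○●○●
●○●○●●
●○●○●○
○○●●○○
●○●●●●
step 6: ●●●○●●
●○○●○●
●○●○●●
●○●○●○
○○●●○●
●○●●○○
step 7: ○○●○●●
○○○●○●
●○●○●●
●○●○●○
○○●●○●
●○●●○○
step 8: ○○●○○○
○○○●○○
●○●○●●
●○●○●○
○○●●○●
●○●●○○
step 9: ○○●●○○
○○●○●○
●○●●●●
●○●○●○
○○●●○●
●○●●○○
step 10: ○○●●○○
○○●○●●
●○●●○○
●○●○●●
○○●●○●
●○●●○○
step 11: ○○●○○○
○○○●○●
●○●○○○
●○●○●●
○○●●○●
●○●●○○
step 12: ○●○●○○
○○●●○●
●○●○○○
●○●○●●
○○●●○●
●○●●○○
step 13: ○●○●○○
○○●●○●
○○●○○○
○●●○●●
●○●●○●
●○●●○○
step 14: ○○●○○○
○○○●○●
○○●○○○
○●●○●●
●○●●○●
●○●●○○
step 15: ○○●○○●
○○○●●○
○○●○○●
○●●○●●
●○●●○●
●○●●○○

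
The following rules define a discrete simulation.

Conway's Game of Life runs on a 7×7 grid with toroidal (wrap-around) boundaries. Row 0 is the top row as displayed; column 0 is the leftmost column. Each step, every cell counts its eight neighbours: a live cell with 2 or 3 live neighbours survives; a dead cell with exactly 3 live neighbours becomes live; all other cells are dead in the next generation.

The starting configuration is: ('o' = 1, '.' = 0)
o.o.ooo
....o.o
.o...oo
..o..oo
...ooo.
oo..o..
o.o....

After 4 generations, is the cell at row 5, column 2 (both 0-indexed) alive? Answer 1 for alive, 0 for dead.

step 0: o.o.ooo
....o.o
.o...oo
..o..oo
...ooo.
oo..o..
o.o....
step 1: o...o..
.o.oo..
....o..
o.oo...
oooo...
ooo.ooo
..o.o..
step 2: .oo.oo.
...ooo.
.o..o..
o...o..
.....o.
....ooo
..o.o..
step 3: .oo....
.o.....
.......
....oo.
.......
...oo.o
.oo...o
step 4: .......
.oo....
.......
.......
...o...
o.oo.o.
.o...o.

1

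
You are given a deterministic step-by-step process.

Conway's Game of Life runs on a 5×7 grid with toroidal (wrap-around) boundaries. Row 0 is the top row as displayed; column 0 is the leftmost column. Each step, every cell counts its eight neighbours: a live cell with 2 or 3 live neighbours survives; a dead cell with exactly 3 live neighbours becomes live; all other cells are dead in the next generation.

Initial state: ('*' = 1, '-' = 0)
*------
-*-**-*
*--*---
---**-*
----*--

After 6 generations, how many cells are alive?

2

[0] *------
-*-**-*
*--*---
---**-*
----*--
[1] *--***-
-****-*
*-----*
---***-
---***-
[2] **-----
-**----
**----*
---*---
--*----
[3] *------
--*---*
**-----
***----
-**----
[4] *-*----
------*
------*
-------
--*----
[5] -*-----
*-----*
-------
-------
-*-----
[6] -*-----
*------
-------
-------
-------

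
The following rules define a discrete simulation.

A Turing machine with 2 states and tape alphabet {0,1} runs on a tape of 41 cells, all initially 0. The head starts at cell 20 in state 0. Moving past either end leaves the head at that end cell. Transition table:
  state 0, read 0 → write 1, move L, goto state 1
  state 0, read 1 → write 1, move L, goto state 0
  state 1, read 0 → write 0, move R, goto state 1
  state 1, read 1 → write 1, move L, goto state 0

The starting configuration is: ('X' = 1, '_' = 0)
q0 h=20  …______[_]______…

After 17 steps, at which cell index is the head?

15

k=0  q0 h=20  …______[_]______…
k=1  q1 h=19  …______[_]X_____…
k=2  q1 h=20  …______[X]______…
k=3  q0 h=19  …______[_]X_____…
k=4  q1 h=18  …______[_]XX____…
k=5  q1 h=19  …______[X]X_____…
k=6  q0 h=18  …______[_]XX____…
k=7  q1 h=17  …______[_]XXX___…
k=8  q1 h=18  …______[X]XX____…
k=9  q0 h=17  …______[_]XXX___…
k=10  q1 h=16  …______[_]XXXX__…
k=11  q1 h=17  …______[X]XXX___…
k=12  q0 h=16  …______[_]XXXX__…
k=13  q1 h=15  …______[_]XXXXX_…
k=14  q1 h=16  …______[X]XXXX__…
k=15  q0 h=15  …______[_]XXXXX_…
k=16  q1 h=14  …______[_]XXXXXX…
k=17  q1 h=15  …______[X]XXXXX_…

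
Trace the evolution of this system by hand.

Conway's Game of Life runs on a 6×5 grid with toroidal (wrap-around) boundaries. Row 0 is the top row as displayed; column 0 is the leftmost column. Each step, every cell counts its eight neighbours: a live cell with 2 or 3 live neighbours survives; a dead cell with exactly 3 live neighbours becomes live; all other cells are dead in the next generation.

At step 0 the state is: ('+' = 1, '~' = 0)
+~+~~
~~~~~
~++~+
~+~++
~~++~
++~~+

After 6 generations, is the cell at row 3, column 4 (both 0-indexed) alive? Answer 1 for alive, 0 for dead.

t=0: +~+~~
~~~~~
~++~+
~+~++
~~++~
++~~+
t=1: +~~~+
+~++~
~++~+
~+~~+
~~~~~
+~~~+
t=2: ~~~~~
~~+~~
~~~~+
~+++~
~~~~+
+~~~+
t=3: ~~~~~
~~~~~
~+~~~
+~+++
~++~+
+~~~+
t=4: ~~~~~
~~~~~
+++++
~~~~+
~~+~~
++~++
t=5: +~~~+
+++++
+++++
~~~~+
~++~~
+++++
t=6: ~~~~~
~~~~~
~~~~~
~~~~+
~~~~~
~~~~~

1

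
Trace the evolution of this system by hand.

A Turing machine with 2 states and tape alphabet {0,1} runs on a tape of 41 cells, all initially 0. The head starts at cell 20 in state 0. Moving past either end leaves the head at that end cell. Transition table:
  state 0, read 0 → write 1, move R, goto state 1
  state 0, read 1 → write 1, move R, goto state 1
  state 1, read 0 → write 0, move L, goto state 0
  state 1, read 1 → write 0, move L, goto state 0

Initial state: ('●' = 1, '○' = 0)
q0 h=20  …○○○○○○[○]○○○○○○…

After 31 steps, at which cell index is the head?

gen 0: q0 h=20  …○○○○○○[○]○○○○○○…
gen 1: q1 h=21  …○○○○○●[○]○○○○○○…
gen 2: q0 h=20  …○○○○○○[●]○○○○○○…
gen 3: q1 h=21  …○○○○○●[○]○○○○○○…
gen 4: q0 h=20  …○○○○○○[●]○○○○○○…
gen 5: q1 h=21  …○○○○○●[○]○○○○○○…
gen 6: q0 h=20  …○○○○○○[●]○○○○○○…
gen 7: q1 h=21  …○○○○○●[○]○○○○○○…
gen 8: q0 h=20  …○○○○○○[●]○○○○○○…
gen 9: q1 h=21  …○○○○○●[○]○○○○○○…
gen 10: q0 h=20  …○○○○○○[●]○○○○○○…
gen 11: q1 h=21  …○○○○○●[○]○○○○○○…
gen 12: q0 h=20  …○○○○○○[●]○○○○○○…
gen 13: q1 h=21  …○○○○○●[○]○○○○○○…
gen 14: q0 h=20  …○○○○○○[●]○○○○○○…
gen 15: q1 h=21  …○○○○○●[○]○○○○○○…
gen 16: q0 h=20  …○○○○○○[●]○○○○○○…
gen 17: q1 h=21  …○○○○○●[○]○○○○○○…
gen 18: q0 h=20  …○○○○○○[●]○○○○○○…
gen 19: q1 h=21  …○○○○○●[○]○○○○○○…
gen 20: q0 h=20  …○○○○○○[●]○○○○○○…
gen 21: q1 h=21  …○○○○○●[○]○○○○○○…
gen 22: q0 h=20  …○○○○○○[●]○○○○○○…
gen 23: q1 h=21  …○○○○○●[○]○○○○○○…
gen 24: q0 h=20  …○○○○○○[●]○○○○○○…
gen 25: q1 h=21  …○○○○○●[○]○○○○○○…
gen 26: q0 h=20  …○○○○○○[●]○○○○○○…
gen 27: q1 h=21  …○○○○○●[○]○○○○○○…
gen 28: q0 h=20  …○○○○○○[●]○○○○○○…
gen 29: q1 h=21  …○○○○○●[○]○○○○○○…
gen 30: q0 h=20  …○○○○○○[●]○○○○○○…
gen 31: q1 h=21  …○○○○○●[○]○○○○○○…

21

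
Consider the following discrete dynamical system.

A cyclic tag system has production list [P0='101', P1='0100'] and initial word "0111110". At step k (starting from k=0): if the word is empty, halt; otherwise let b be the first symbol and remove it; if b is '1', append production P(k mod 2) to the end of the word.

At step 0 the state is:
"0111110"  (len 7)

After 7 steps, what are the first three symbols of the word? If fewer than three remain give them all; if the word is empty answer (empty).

010

t=0: "0111110"  (len 7)
t=1: "111110"  (len 6)
t=2: "111100100"  (len 9)
t=3: "11100100101"  (len 11)
t=4: "11001001010100"  (len 14)
t=5: "1001001010100101"  (len 16)
t=6: "0010010101001010100"  (len 19)
t=7: "010010101001010100"  (len 18)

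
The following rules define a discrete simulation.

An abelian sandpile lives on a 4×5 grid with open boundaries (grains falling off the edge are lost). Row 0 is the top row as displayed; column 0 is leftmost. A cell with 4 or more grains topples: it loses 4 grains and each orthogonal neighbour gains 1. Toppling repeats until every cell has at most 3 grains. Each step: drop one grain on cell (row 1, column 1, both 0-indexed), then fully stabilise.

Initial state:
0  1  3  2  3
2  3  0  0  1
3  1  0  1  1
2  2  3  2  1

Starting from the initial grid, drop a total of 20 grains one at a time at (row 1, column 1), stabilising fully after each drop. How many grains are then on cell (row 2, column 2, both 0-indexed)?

2

k=0  0  1  3  2  3
2  3  0  0  1
3  1  0  1  1
2  2  3  2  1
k=1  0  2  3  2  3
3  0  1  0  1
3  2  0  1  1
2  2  3  2  1
k=2  0  2  3  2  3
3  1  1  0  1
3  2  0  1  1
2  2  3  2  1
k=3  0  2  3  2  3
3  2  1  0  1
3  2  0  1  1
2  2  3  2  1
k=4  0  2  3  2  3
3  3  1  0  1
3  2  0  1  1
2  2  3  2  1
k=5  1  3  3  2  3
1  2  2  0  1
1  0  1  1  1
3  3  3  2  1
k=6  1  3  3  2  3
1  3  2  0  1
1  0  1  1  1
3  3  3  2  1
k=7  2  1  1  3  3
2  2  0  1  1
1  1  2  1  1
3  3  3  2  1
k=8  2  1  1  3  3
2  3  0  1  1
1  1  2  1  1
3  3  3  2  1
k=9  2  2  1  3  3
3  0  1  1  1
1  2  2  1  1
3  3  3  2  1
k=10  2  2  1  3  3
3  1  1  1  1
1  2  2  1  1
3  3  3  2  1
k=11  2  2  1  3  3
3  2  1  1  1
1  2  2  1  1
3  3  3  2  1
k=12  2  2  1  3  3
3  3  1  1  1
1  2  2  1  1
3  3  3  2  1
k=13  3  3  1  3  3
0  1  2  1  1
2  3  2  1  1
3  3  3  2  1
k=14  3  3  1  3  3
0  2  2  1  1
2  3  2  1  1
3  3  3  2  1
k=15  3  3  1  3  3
0  3  2  1  1
2  3  2  1  1
3  3  3  2  1
k=16  0  1  3  3  3
3  3  0  2  1
0  3  1  2  1
1  2  1  3  1
k=17  1  2  3  3  3
0  2  1  2  1
2  0  2  2  1
1  3  1  3  1
k=18  1  2  3  3  3
0  3  1  2  1
2  0  2  2  1
1  3  1  3  1
k=19  1  3  3  3  3
1  0  2  2  1
2  1  2  2  1
1  3  1  3  1
k=20  1  3  3  3  3
1  1  2  2  1
2  1  2  2  1
1  3  1  3  1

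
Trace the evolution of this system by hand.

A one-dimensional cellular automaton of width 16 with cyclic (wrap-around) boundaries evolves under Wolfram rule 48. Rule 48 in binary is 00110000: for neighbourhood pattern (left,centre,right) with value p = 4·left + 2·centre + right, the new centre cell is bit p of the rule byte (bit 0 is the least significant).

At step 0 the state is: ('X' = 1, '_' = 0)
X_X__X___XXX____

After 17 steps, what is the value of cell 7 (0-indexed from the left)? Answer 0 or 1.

0

k=0  X_X__X___XXX____
k=1  _X_X__X_____X___
k=2  __X_X__X_____X__
k=3  ___X_X__X_____X_
k=4  ____X_X__X_____X
k=5  X____X_X__X_____
k=6  _X____X_X__X____
k=7  __X____X_X__X___
k=8  ___X____X_X__X__
k=9  ____X____X_X__X_
k=10  _____X____X_X__X
k=11  X_____X____X_X__
k=12  _X_____X____X_X_
k=13  __X_____X____X_X
k=14  X__X_____X____X_
k=15  _X__X_____X____X
k=16  X_X__X_____X____
k=17  _X_X__X_____X___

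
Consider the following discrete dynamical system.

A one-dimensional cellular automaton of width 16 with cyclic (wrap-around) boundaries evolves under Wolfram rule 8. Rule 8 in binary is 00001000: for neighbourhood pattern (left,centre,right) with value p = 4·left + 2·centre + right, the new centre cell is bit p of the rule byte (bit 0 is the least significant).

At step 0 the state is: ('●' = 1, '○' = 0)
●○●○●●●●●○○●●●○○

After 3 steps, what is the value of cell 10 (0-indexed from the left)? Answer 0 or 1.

step 0: ●○●○●●●●●○○●●●○○
step 1: ○○○○●○○○○○○●○○○○
step 2: ○○○○○○○○○○○○○○○○
step 3: ○○○○○○○○○○○○○○○○

0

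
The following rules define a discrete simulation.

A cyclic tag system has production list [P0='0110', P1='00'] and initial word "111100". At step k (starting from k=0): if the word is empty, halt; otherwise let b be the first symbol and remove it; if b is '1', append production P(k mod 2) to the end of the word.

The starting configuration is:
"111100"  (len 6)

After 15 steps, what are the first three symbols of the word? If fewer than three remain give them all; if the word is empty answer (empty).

k=0  "111100"  (len 6)
k=1  "111000110"  (len 9)
k=2  "1100011000"  (len 10)
k=3  "1000110000110"  (len 13)
k=4  "00011000011000"  (len 14)
k=5  "0011000011000"  (len 13)
k=6  "011000011000"  (len 12)
k=7  "11000011000"  (len 11)
k=8  "100001100000"  (len 12)
k=9  "000011000000110"  (len 15)
k=10  "00011000000110"  (len 14)
k=11  "0011000000110"  (len 13)
k=12  "011000000110"  (len 12)
k=13  "11000000110"  (len 11)
k=14  "100000011000"  (len 12)
k=15  "000000110000110"  (len 15)

000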